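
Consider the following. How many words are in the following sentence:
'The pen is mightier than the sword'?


Split into words: The | pen | is | mightier | than | the | sword = 7 words.

7


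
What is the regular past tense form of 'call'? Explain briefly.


Apply rule: Add -ed. 'call' becomes 'called'.

called


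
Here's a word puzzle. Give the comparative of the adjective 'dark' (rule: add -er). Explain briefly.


Apply comparative formation (add -er): 'dark' -> 'darker'.

darker


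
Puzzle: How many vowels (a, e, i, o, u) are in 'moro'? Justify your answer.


Vowels in 'moro': o, o = 2 vowels.

2


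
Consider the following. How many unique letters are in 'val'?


Unique letters in 'val': {a, l, v} = 3 distinct letters.

3


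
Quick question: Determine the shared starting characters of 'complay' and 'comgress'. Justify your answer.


Compare from the start: 3 characters match: 'com'. Mismatch at position 4: 'p' vs 'g'.

com


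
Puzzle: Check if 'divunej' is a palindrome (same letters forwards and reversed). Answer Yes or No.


Forward: 'divunej'
Reversed: 'jenuvid'
They differ.

No


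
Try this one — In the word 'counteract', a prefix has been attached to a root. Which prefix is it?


The word 'counteract' = 'counter' (prefix) + 'act' (root). The prefix is 'counter'.

counter


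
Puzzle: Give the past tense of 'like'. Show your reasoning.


Apply rule: Add -d (word ends in -e). 'like' becomes 'liked'.

liked


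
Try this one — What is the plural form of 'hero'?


Apply rule: Add -es (consonant + o). 'hero' becomes 'heroes'.

heroes


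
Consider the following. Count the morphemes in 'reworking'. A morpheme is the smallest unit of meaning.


Decomposition: re- (prefix) + work (root) + -ing (suffix) = 3 morpheme(s)

3 morphemes


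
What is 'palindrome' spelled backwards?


Reverse 'palindrome' character by character: 'emordnilap'.

emordnilap


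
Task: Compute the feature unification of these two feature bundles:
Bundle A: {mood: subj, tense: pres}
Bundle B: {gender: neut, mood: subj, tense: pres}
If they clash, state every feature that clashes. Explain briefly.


Compare features:
gender: A=_ vs B=neut -> unified: neut
mood: A=subj vs B=subj -> unified: subj
tense: A=pres vs B=pres -> unified: pres
No clashes found.

Unified: {gender: neut, mood: subj, tense: pres}


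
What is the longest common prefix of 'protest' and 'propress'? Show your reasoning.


Compare from the start: 3 characters match: 'pro'. Mismatch at position 4: 't' vs 'p'.

pro


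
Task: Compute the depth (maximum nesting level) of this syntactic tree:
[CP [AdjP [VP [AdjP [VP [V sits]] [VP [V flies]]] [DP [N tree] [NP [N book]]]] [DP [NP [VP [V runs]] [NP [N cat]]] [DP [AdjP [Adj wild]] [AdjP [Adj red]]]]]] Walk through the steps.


Count bracket nesting levels:
'[' at pos 0: depth = 1
'[' at pos 4: depth = 2
'[' at pos 10: depth = 3
'[' at pos 14: depth = 4
'[' at pos 20: depth = 5
'[' at pos 24: depth = 6
'[' at pos 34: depth = 5
'[' at pos 38: depth = 6
'[' at pos 50: depth = 4
'[' at pos 54: depth = 5
'[' at pos 63: depth = 5
'[' at pos 67: depth = 6
'[' at pos 79: depth = 3
'[' at pos 83: depth = 4
'[' at pos 87: depth = 5
'[' at pos 91: depth = 6
'[' at pos 101: depth = 5
'[' at pos 105: depth = 6
'[' at pos 115: depth = 4
'[' at pos 119: depth = 5
'[' at pos 125: depth = 6
'[' at pos 137: depth = 5
'[' at pos 143: depth = 6
Maximum depth reached: 6

6


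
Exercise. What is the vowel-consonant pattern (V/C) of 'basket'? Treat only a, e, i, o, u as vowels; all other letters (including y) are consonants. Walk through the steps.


Letter mapping: b = C, a = V, s = C, k = C, e = V, t = C.

CVCCVC


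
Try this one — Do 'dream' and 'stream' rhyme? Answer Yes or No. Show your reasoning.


Rime (stressed vowel + following sounds) of 'dream': -eam = /iːm/
Rime of 'stream': -eam = /iːm/
/iːm/ and /iːm/ are the same ending sound, so the words rhyme.

Yes


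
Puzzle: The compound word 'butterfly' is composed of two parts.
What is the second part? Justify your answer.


Split 'butterfly' into 'butter' + 'fly'. The second part is 'fly'.

fly


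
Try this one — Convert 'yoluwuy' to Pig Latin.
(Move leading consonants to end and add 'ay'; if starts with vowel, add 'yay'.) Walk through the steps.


'yoluwuy': move consonant cluster 'y' to end and add 'ay': 'oluwuyyay'.

oluwuyyay


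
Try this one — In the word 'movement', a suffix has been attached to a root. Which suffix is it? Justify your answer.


The word 'movement' = 'move' (root) + '-ment' (suffix). The suffix is '-ment'.

ment


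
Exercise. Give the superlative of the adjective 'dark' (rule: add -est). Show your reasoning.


Apply superlative formation (add -est): 'dark' -> 'darkest'.

darkest


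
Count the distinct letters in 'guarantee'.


Unique letters in 'guarantee': {a, e, g, n, r, t, u} = 7 distinct letters.

7


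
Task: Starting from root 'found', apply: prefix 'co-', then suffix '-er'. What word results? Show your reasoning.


Step 1: Add prefix 'co-' to 'found' = 'cofound'
Step 2: Add suffix '-er' to 'cofound' = 'cofounder'

cofounder


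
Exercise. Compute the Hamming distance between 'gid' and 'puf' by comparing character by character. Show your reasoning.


Alignment:
Position 1: 'g' vs 'p' = DIFFER
Position 2: 'i' vs 'u' = DIFFER
Position 3: 'd' vs 'f' = DIFFER
Total differences: 3

3


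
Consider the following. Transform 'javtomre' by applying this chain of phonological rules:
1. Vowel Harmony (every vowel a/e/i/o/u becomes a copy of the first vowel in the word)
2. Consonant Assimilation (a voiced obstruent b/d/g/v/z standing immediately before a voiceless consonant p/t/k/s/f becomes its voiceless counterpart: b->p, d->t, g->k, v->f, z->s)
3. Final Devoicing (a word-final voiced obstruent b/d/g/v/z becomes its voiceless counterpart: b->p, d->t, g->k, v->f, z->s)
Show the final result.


Starting form: 'javtomre'
Rule 1: Vowel Harmony: all vowels become 'a' (matching first vowel). 'javtomre' -> 'javtamra'
Rule 2: Consonant Assimilation: voiced obstruent before voiceless consonant becomes voiceless ('vt' -> 'ft'). 'javtamra' -> 'jaftamra'
Rule 3: Final Devoicing: the word ends in the vowel 'a', not a consonant. No change.
Final form: 'jaftamra'

jaftamra


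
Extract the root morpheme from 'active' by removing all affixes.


Remove suffix '-ive' from 'active' to get root 'act'.

act


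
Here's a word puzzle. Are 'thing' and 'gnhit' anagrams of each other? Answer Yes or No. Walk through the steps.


Sorted letters of 'thing': 'ghint'
Sorted letters of 'gnhit': 'ghint'
They match.

Yes


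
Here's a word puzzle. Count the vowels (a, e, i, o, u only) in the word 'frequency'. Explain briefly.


Vowels in 'frequency': e, u, e = 3 vowels.

3


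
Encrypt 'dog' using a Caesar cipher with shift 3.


Shift each letter by 3: d -> g, o -> r, g -> j. Result: 'grj'.

grj


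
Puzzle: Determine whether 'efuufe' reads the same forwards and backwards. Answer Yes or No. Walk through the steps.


Forward: 'efuufe'
Reversed: 'efuufe'
They are identical.

Yes


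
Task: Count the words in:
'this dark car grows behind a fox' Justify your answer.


Split into words: this | dark | car | grows | behind | a | fox = 7 words.

7


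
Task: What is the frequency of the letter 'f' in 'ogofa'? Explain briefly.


Letter 'f' in 'ogofa': found at position(s) 4 = 1 occurrence(s).

1


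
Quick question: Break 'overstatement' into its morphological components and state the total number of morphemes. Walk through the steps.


Step 1: Identify prefix: 'over' (meaning: excessively)
Step 2: Identify root: 'state'
Step 3: Identify suffix(es): 'ment'
Decomposition: over- (prefix: excessively) + state (root) + -ment (suffix: action/result)
Total morphemes: 3

3 morphemes (over- (prefix: excessively) + state (root) + -ment (suffix: action/result))


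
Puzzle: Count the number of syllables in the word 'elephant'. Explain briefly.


Break 'elephant' into syllables: el-e-phant -> el | e | phant = 3 syllables

3 syllables


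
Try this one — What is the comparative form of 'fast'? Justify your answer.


Apply comparative formation (add -er): 'fast' -> 'faster'.

faster


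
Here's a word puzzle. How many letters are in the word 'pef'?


Spell out 'pef' and number each letter: p(1), e(2), f(3). Total: 3 letters.

3


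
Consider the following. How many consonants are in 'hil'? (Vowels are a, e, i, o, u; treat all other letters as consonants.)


Consonants in 'hil': h, l = 2 consonants.

2


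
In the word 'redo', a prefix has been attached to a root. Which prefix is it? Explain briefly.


The word 'redo' = 're' (prefix) + 'do' (root). The prefix is 're'.

re


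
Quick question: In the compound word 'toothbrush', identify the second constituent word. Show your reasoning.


Split 'toothbrush' into 'tooth' + 'brush'. The second part is 'brush'.

brush


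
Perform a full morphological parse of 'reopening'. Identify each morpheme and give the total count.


Step 1: Identify prefix: 're' (meaning: again)
Step 2: Identify root: 'open'
Step 3: Identify suffix(es): 'ing'
Decomposition: re- (prefix: again) + open (root) + -ing (suffix: ongoing action)
Total morphemes: 3

3 morphemes (re- (prefix: again) + open (root) + -ing (suffix: ongoing action))


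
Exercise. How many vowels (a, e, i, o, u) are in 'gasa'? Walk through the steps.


Vowels in 'gasa': a, a = 2 vowels.

2


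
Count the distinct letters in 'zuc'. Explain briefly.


Unique letters in 'zuc': {c, u, z} = 3 distinct letters.

3


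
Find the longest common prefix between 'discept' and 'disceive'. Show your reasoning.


Compare from the start: 5 characters match: 'disce'. Mismatch at position 6: 'p' vs 'i'.

disce


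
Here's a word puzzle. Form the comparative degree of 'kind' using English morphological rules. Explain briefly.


Apply comparative formation (add -er): 'kind' -> 'kinder'.

kinder


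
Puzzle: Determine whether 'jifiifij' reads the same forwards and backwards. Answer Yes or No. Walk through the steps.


Forward: 'jifiifij'
Reversed: 'jifiifij'
They are identical.

Yes


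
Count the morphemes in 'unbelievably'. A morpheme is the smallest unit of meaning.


Decomposition: un- (prefix) + believe (root) + -able (suffix) + -ly (suffix) = 4 morpheme(s)

4 morphemes


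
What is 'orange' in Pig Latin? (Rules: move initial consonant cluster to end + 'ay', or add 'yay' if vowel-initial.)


'orange' starts with a vowel, so add 'yay': 'orangeyay'.

orangeyay


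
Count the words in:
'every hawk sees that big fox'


Split into words: every | hawk | sees | that | big | fox = 6 words.

6


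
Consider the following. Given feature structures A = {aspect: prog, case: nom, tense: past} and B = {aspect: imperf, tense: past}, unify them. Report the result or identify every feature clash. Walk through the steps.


Compare features:
aspect: A=prog vs B=imperf -> CLASH
case: A=nom vs B=_ -> unified: nom
tense: A=past vs B=past -> unified: past
Clash detected on feature 'aspect' (prog vs imperf); unification fails.

CLASH on 'aspect' (prog vs imperf)


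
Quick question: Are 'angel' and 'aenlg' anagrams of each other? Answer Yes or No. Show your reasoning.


Sorted letters of 'angel': 'aegln'
Sorted letters of 'aenlg': 'aegln'
They match.

Yes


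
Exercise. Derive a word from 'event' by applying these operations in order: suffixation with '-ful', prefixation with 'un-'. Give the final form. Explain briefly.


Step 1: Add suffix '-ful' to 'event' = 'eventful'
Step 2: Add prefix 'un-' to 'eventful' = 'uneventful'

uneventful


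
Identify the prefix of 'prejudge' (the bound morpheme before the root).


The word 'prejudge' = 'pre' (prefix) + 'judge' (root). The prefix is 'pre'.

pre


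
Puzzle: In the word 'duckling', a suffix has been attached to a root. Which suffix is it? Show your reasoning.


The word 'duckling' = 'duck' (root) + '-ling' (suffix). The suffix is '-ling'.

ling


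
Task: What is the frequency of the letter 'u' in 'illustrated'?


Letter 'u' in 'illustrated': found at position(s) 4 = 1 occurrence(s).

1


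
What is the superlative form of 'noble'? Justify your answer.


Apply superlative formation (ends in e: add -st): 'noble' -> 'noblest'.

noblest


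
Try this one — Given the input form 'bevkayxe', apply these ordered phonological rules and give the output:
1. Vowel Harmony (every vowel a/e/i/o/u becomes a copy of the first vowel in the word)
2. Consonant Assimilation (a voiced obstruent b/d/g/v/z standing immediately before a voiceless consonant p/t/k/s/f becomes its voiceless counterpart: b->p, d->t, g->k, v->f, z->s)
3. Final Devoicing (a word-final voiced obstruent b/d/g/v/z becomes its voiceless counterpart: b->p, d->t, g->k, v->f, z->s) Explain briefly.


Starting form: 'bevkayxe'
Rule 1: Vowel Harmony: all vowels become 'e' (matching first vowel). 'bevkayxe' -> 'bevkeyxe'
Rule 2: Consonant Assimilation: voiced obstruent before voiceless consonant becomes voiceless ('vk' -> 'fk'). 'bevkeyxe' -> 'befkeyxe'
Rule 3: Final Devoicing: the word ends in the vowel 'e', not a consonant. No change.
Final form: 'befkeyxe'

befkeyxe


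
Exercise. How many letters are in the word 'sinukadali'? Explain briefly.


Spell out 'sinukadali' and number each letter: s(1), i(2), n(3), u(4), k(5), a(6), d(7), a(8), l(9), i(10). Total: 10 letters.

10


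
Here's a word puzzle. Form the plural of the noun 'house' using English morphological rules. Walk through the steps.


Apply rule: Add -s. 'house' becomes 'houses'.

houses


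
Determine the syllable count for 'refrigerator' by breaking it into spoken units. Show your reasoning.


Break 'refrigerator' into syllables: re-frig-er-a-tor -> re | frig | er | a | tor = 5 syllables

5 syllables


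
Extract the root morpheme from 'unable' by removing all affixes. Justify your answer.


Remove prefix 'un' from 'unable' to get root 'able'.

able


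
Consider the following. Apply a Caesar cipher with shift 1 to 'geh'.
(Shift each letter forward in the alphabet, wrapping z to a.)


Shift each letter by 1: g -> h, e -> f, h -> i. Result: 'hfi'.

hfi


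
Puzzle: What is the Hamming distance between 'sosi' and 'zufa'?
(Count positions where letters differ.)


Alignment:
Position 1: 's' vs 'z' = DIFFER
Position 2: 'o' vs 'u' = DIFFER
Position 3: 's' vs 'f' = DIFFER
Position 4: 'i' vs 'a' = DIFFER
Total differences: 4

4


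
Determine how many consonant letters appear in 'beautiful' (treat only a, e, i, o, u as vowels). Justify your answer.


Consonants in 'beautiful': b, t, f, l = 4 consonants.

4


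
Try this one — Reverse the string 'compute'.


Reverse 'compute' character by character: 'etupmoc'.

etupmoc


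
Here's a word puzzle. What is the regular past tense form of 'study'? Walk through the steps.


Apply rule: Change -y to -ied. 'study' becomes 'studied'.

studied


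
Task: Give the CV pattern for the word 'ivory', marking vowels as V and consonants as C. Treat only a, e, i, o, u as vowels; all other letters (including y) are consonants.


Letter mapping: i = V, v = C, o = V, r = C, y = C.

VCVCC


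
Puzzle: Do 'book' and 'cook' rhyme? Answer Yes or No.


Rime (stressed vowel + following sounds) of 'book': -ook = /ʊk/
Rime of 'cook': -ook = /ʊk/
/ʊk/ and /ʊk/ are the same ending sound, so the words rhyme.

Yes


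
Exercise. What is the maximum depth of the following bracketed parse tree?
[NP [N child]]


Count bracket nesting levels:
'[' at pos 0: depth = 1
'[' at pos 4: depth = 2
Maximum depth reached: 2

2


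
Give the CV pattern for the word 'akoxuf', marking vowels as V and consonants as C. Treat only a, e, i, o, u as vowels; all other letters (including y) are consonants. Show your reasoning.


Letter mapping: a = V, k = C, o = V, x = C, u = V, f = C.

VCVCVC


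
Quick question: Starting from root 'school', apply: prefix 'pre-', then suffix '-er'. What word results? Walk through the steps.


Step 1: Add prefix 'pre-' to 'school' = 'preschool'
Step 2: Add suffix '-er' to 'preschool' = 'preschooler'

preschooler


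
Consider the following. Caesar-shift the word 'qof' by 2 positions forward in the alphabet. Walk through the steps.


Shift each letter by 2: q -> s, o -> q, f -> h. Result: 'sqh'.

sqh


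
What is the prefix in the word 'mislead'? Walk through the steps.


The word 'mislead' = 'mis' (prefix) + 'lead' (root). The prefix is 'mis'.

mis


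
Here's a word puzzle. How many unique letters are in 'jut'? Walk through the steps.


Unique letters in 'jut': {j, t, u} = 3 distinct letters.

3


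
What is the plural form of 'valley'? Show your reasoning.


Apply rule: Add -s. 'valley' becomes 'valleys'.

valleys


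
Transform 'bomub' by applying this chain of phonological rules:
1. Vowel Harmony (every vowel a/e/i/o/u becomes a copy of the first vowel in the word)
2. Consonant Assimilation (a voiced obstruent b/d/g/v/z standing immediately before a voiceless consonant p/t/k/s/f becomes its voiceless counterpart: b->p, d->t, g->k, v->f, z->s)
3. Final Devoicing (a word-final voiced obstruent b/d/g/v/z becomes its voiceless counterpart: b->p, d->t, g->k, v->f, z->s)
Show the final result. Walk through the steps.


Starting form: 'bomub'
Rule 1: Vowel Harmony: all vowels become 'o' (matching first vowel). 'bomub' -> 'bomob'
Rule 2: Consonant Assimilation: no voiced obstruent (b/d/g/v/z) stands immediately before a voiceless consonant (p/t/k/s/f). No change.
Rule 3: Final Devoicing: word-final voiced obstruent 'b' becomes voiceless 'p'. 'bomob' -> 'bomop'
Final form: 'bomop'

bomop


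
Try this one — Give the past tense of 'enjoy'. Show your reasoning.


Apply rule: Add -ed. 'enjoy' becomes 'enjoyed'.

enjoyed


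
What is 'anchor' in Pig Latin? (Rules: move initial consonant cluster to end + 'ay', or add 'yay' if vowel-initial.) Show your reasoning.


'anchor' starts with a vowel, so add 'yay': 'anchoryay'.

anchoryay


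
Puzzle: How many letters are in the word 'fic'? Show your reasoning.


Spell out 'fic' and number each letter: f(1), i(2), c(3). Total: 3 letters.

3


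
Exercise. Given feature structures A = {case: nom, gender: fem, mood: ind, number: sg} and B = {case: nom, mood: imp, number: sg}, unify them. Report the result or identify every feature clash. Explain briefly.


Compare features:
case: A=nom vs B=nom -> unified: nom
gender: A=fem vs B=_ -> unified: fem
mood: A=ind vs B=imp -> CLASH
number: A=sg vs B=sg -> unified: sg
Clash detected on feature 'mood' (ind vs imp); unification fails.

CLASH on 'mood' (ind vs imp)


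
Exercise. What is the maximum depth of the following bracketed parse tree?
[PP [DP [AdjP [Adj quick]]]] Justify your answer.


Count bracket nesting levels:
'[' at pos 0: depth = 1
'[' at pos 4: depth = 2
'[' at pos 8: depth = 3
'[' at pos 14: depth = 4
Maximum depth reached: 4

4


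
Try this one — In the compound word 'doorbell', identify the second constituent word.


Split 'doorbell' into 'door' + 'bell'. The second part is 'bell'.

bell


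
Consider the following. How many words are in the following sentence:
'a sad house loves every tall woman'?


Split into words: a | sad | house | loves | every | tall | woman = 7 words.

7


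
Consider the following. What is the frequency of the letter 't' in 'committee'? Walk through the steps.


Letter 't' in 'committee': found at position(s) 6, 7 = 2 occurrence(s).

2


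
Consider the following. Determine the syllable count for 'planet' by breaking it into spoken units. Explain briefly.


Break 'planet' into syllables: plan-et -> plan | et = 2 syllables

2 syllables


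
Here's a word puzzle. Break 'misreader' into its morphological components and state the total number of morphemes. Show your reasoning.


Step 1: Identify prefix: 'mis' (meaning: wrongly)
Step 2: Identify root: 'read'
Step 3: Identify suffix(es): 'er'
Decomposition: mis- (prefix: wrongly) + read (root) + -er (suffix: one who)
Total morphemes: 3

3 morphemes (mis- (prefix: wrongly) + read (root) + -er (suffix: one who))


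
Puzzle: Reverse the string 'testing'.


Reverse 'testing' character by character: 'gnitset'.

gnitset


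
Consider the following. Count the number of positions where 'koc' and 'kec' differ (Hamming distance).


Alignment:
Position 1: 'k' vs 'k' = match
Position 2: 'o' vs 'e' = DIFFER
Position 3: 'c' vs 'c' = match
Total differences: 1

1


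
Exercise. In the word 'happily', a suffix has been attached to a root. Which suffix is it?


The word 'happily' = 'happy' (root) + '-ly' (suffix). The suffix is '-ly'.

ly


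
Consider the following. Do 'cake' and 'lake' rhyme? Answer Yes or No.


Rime (stressed vowel + following sounds) of 'cake': -ake = /eɪk/
Rime of 'lake': -ake = /eɪk/
/eɪk/ and /eɪk/ are the same ending sound, so the words rhyme.

Yes


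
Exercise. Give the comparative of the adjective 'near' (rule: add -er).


Apply comparative formation (add -er): 'near' -> 'nearer'.

nearer


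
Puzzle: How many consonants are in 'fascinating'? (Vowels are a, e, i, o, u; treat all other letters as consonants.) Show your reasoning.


Consonants in 'fascinating': f, s, c, n, t, n, g = 7 consonants.

7


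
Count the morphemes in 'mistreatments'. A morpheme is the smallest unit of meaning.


Decomposition: mis- (prefix) + treat (root) + -ment (suffix) + -s (plural) = 4 morpheme(s)

4 morphemes


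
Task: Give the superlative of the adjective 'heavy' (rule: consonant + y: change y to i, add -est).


Apply superlative formation (consonant + y: change y to i, add -est): 'heavy' -> 'heaviest'.

heaviest


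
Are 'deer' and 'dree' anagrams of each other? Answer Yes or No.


Sorted letters of 'deer': 'deer'
Sorted letters of 'dree': 'deer'
They match.

Yes


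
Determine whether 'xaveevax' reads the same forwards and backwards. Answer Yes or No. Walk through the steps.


Forward: 'xaveevax'
Reversed: 'xaveevax'
They are identical.

Yes


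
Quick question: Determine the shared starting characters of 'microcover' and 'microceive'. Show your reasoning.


Compare from the start: 6 characters match: 'microc'. Mismatch at position 7: 'o' vs 'e'.

microc


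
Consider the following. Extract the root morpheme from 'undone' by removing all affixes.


Remove prefix 'un' from 'undone' to get root 'done'.

done


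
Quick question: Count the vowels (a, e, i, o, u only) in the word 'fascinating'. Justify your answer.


Vowels in 'fascinating': a, i, a, i = 4 vowels.

4


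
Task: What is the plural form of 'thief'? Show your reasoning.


Apply rule: Change -f to -ves. 'thief' becomes 'thieves'.

thieves


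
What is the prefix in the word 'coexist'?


The word 'coexist' = 'co' (prefix) + 'exist' (root). The prefix is 'co'.

co


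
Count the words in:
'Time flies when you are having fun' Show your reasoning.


Split into words: Time | flies | when | you | are | having | fun = 7 words.

7


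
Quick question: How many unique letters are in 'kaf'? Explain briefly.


Unique letters in 'kaf': {a, f, k} = 3 distinct letters.

3


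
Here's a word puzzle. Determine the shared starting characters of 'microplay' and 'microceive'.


Compare from the start: 5 characters match: 'micro'. Mismatch at position 6: 'p' vs 'c'.

micro


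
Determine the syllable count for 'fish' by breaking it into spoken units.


Break 'fish' into syllables: fish -> fish = 1 syllable

1 syllable


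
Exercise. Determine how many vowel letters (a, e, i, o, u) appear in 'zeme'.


Vowels in 'zeme': e, e = 2 vowels.

2


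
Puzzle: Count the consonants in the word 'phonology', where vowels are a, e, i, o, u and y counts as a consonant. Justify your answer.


Consonants in 'phonology': p, h, n, l, g, y = 6 consonants.

6


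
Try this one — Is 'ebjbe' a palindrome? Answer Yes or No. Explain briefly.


Forward: 'ebjbe'
Reversed: 'ebjbe'
They are identical.

Yes


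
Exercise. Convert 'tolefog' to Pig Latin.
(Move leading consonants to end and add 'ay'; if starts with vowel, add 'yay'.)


'tolefog': move consonant cluster 't' to end and add 'ay': 'olefogtay'.

olefogtay


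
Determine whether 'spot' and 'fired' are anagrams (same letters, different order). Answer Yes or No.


Sorted letters of 'spot': 'opst'
Sorted letters of 'fired': 'defir'
They do not match.

No


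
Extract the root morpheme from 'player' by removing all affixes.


Remove suffix '-er' from 'player' to get root 'play'.

play


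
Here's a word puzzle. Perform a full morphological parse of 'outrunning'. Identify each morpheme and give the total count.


Step 1: Identify prefix: 'out' (meaning: surpass)
Step 2: Identify root: 'run'
Step 3: Identify suffix(es): 'ing'
Decomposition: out- (prefix: surpass) + run (root) + -ing (suffix: ongoing action)
Total morphemes: 3

3 morphemes (out- (prefix: surpass) + run (root) + -ing (suffix: ongoing action))


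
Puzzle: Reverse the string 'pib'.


Reverse 'pib' character by character: 'bip'.

bip


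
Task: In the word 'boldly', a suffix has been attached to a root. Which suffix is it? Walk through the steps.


The word 'boldly' = 'bold' (root) + '-ly' (suffix). The suffix is '-ly'.

ly


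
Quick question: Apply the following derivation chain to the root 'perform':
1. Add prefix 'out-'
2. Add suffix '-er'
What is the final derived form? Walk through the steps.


Step 1: Add prefix 'out-' to 'perform' = 'outperform'
Step 2: Add suffix '-er' to 'outperform' = 'outperformer'

outperformer


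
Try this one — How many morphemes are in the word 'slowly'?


Decomposition: slow (root) + -ly (suffix) = 2 morpheme(s)

2 morphemes


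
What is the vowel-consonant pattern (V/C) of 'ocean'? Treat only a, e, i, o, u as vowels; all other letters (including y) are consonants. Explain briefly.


Letter mapping: o = V, c = C, e = V, a = V, n = C.

VCVVC


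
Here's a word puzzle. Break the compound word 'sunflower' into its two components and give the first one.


Split 'sunflower' into 'sun' + 'flower'. The first part is 'sun'.

sun


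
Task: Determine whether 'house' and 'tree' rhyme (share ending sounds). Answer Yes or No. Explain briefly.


Rime (stressed vowel + following sounds) of 'house': -ouse = /aʊs/
Rime of 'tree': -ee = /iː/
/aʊs/ and /iː/ are different ending sounds, so the words do not rhyme.

No


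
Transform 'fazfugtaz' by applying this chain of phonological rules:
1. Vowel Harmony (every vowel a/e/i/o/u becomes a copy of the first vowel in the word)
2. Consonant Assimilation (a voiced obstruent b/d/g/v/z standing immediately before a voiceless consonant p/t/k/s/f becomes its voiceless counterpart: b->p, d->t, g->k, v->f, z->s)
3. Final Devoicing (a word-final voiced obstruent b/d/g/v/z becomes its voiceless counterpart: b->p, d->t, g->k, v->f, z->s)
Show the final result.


Starting form: 'fazfugtaz'
Rule 1: Vowel Harmony: all vowels become 'a' (matching first vowel). 'fazfugtaz' -> 'fazfagtaz'
Rule 2: Consonant Assimilation: voiced obstruent before voiceless consonant becomes voiceless ('zf' -> 'sf', 'gt' -> 'kt'). 'fazfagtaz' -> 'fasfaktaz'
Rule 3: Final Devoicing: word-final voiced obstruent 'z' becomes voiceless 's'. 'fasfaktaz' -> 'fasfaktas'
Final form: 'fasfaktas'

fasfaktas


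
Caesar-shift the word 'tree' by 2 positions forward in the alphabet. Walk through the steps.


Shift each letter by 2: t -> v, r -> t, e -> g, e -> g. Result: 'vtgg'.

vtgg


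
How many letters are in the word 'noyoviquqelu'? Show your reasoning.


Spell out 'noyoviquqelu' and number each letter: n(1), o(2), y(3), o(4), v(5), i(6), q(7), u(8), q(9), e(10), l(11), u(12). Total: 12 letters.

12


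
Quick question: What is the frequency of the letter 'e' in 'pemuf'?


Letter 'e' in 'pemuf': found at position(s) 2 = 1 occurrence(s).

1


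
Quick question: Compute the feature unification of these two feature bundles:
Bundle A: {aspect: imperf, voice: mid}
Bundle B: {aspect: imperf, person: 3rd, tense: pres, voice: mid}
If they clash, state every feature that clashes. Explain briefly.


Compare features:
aspect: A=imperf vs B=imperf -> unified: imperf
person: A=_ vs B=3rd -> unified: 3rd
tense: A=_ vs B=pres -> unified: pres
voice: A=mid vs B=mid -> unified: mid
No clashes found.

Unified: {aspect: imperf, person: 3rd, tense: pres, voice: mid}


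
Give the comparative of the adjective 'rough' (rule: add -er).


Apply comparative formation (add -er): 'rough' -> 'rougher'.

rougher


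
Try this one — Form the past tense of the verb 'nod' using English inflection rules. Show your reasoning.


Apply rule: Double final consonant and add -ed. 'nod' becomes 'nodded'.

nodded


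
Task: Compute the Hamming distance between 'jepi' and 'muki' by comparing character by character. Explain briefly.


Alignment:
Position 1: 'j' vs 'm' = DIFFER
Position 2: 'e' vs 'u' = DIFFER
Position 3: 'p' vs 'k' = DIFFER
Position 4: 'i' vs 'i' = match
Total differences: 3

3


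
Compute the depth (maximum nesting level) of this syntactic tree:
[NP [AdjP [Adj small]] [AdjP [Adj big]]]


Count bracket nesting levels:
'[' at pos 0: depth = 1
'[' at pos 4: depth = 2
'[' at pos 10: depth = 3
'[' at pos 23: depth = 2
'[' at pos 29: depth = 3
Maximum depth reached: 3

3


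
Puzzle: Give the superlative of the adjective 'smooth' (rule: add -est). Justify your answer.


Apply superlative formation (add -est): 'smooth' -> 'smoothest'.

smoothest


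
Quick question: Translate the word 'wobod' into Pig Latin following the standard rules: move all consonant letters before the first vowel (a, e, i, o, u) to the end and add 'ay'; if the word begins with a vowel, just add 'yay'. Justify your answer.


'wobod': move consonant cluster 'w' to end and add 'ay': 'obodway'.

obodway


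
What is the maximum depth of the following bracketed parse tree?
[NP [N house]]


Count bracket nesting levels:
'[' at pos 0: depth = 1
'[' at pos 4: depth = 2
Maximum depth reached: 2

2


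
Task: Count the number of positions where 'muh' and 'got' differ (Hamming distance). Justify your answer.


Alignment:
Position 1: 'm' vs 'g' = DIFFER
Position 2: 'u' vs 'o' = DIFFER
Position 3: 'h' vs 't' = DIFFER
Total differences: 3

3


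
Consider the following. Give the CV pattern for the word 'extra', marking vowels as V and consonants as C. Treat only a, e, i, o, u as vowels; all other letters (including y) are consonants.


Letter mapping: e = V, x = C, t = C, r = C, a = V.

VCCCV


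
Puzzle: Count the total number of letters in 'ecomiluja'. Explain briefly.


Spell out 'ecomiluja' and number each letter: e(1), c(2), o(3), m(4), i(5), l(6), u(7), j(8), a(9). Total: 9 letters.

9


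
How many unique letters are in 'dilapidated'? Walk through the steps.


Unique letters in 'dilapidated': {a, d, e, i, l, p, t} = 7 distinct letters.

7


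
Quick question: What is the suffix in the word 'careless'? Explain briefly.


The word 'careless' = 'care' (root) + '-less' (suffix). The suffix is '-less'.

less


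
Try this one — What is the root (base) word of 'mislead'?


Remove prefix 'mis' from 'mislead' to get root 'lead'.

lead


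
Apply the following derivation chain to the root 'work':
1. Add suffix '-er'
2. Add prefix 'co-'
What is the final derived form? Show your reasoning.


Step 1: Add suffix '-er' to 'work' = 'worker'
Step 2: Add prefix 'co-' to 'worker' = 'coworker'

coworker


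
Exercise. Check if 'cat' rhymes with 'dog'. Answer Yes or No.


Rime (stressed vowel + following sounds) of 'cat': -at = /æt/
Rime of 'dog': -og = /ɒg/
/æt/ and /ɒg/ are different ending sounds, so the words do not rhyme.

No


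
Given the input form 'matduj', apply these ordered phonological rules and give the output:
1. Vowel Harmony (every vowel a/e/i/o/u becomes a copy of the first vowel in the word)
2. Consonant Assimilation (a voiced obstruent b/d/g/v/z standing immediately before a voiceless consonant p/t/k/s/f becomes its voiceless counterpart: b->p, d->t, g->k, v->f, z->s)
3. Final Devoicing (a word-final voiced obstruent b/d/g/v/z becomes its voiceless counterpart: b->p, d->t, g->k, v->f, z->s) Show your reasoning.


Starting form: 'matduj'
Rule 1: Vowel Harmony: all vowels become 'a' (matching first vowel). 'matduj' -> 'matdaj'
Rule 2: Consonant Assimilation: no voiced obstruent (b/d/g/v/z) stands immediately before a voiceless consonant (p/t/k/s/f). No change.
Rule 3: Final Devoicing: final consonant 'j' is not one of the voiced obstruents b/d/g/v/z. No change.
Final form: 'matdaj'

matdaj


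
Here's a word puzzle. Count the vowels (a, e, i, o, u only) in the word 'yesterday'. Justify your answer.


Vowels in 'yesterday': e, e, a = 3 vowels.

3


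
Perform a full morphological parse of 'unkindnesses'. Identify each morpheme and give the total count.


Step 1: Identify prefix: 'un' (meaning: not/reverse)
Step 2: Identify root: 'kind'
Step 3: Identify suffix(es): 'ness, es'
Decomposition: un- (prefix: not/reverse) + kind (root) + -ness (suffix: state of) + -es (plural)
Total morphemes: 4

4 morphemes (un- (prefix: not/reverse) + kind (root) + -ness (suffix: state of) + -es (plural))


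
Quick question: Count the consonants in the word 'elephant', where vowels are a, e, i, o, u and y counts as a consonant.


Consonants in 'elephant': l, p, h, n, t = 5 consonants.

5


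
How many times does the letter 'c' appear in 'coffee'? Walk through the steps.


Letter 'c' in 'coffee': found at position(s) 1 = 1 occurrence(s).

1


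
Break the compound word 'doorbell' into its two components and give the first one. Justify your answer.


Split 'doorbell' into 'door' + 'bell'. The first part is 'door'.

door


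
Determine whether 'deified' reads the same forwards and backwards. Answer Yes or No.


Forward: 'deified'
Reversed: 'deified'
They are identical.

Yes


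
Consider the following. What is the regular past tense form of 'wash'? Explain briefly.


Apply rule: Add -ed. 'wash' becomes 'washed'.

washed


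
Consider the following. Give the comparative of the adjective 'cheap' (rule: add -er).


Apply comparative formation (add -er): 'cheap' -> 'cheaper'.

cheaper


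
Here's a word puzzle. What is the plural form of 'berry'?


Apply rule: Change -y to -ies (consonant + y). 'berry' becomes 'berries'.

berries


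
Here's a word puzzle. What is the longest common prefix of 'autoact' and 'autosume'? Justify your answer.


Compare from the start: 4 characters match: 'auto'. Mismatch at position 5: 'a' vs 's'.

auto


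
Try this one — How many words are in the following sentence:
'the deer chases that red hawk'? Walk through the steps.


Split into words: the | deer | chases | that | red | hawk = 6 words.

6


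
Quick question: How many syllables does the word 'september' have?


Break 'september' into syllables: sep-tem-ber -> sep | tem | ber = 3 syllables

3 syllables


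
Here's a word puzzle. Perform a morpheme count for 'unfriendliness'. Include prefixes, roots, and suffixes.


Decomposition: un- (prefix) + friend (root) + -ly (suffix) + -ness (suffix) = 4 morpheme(s)

4 morphemes


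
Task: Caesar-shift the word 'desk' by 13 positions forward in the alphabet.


Shift each letter by 13: d -> q, e -> r, s -> f, k -> x. Result: 'qrfx'.

qrfx


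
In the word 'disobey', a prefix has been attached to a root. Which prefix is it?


The word 'disobey' = 'dis' (prefix) + 'obey' (root). The prefix is 'dis'.

dis


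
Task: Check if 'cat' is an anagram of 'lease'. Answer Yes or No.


Sorted letters of 'cat': 'act'
Sorted letters of 'lease': 'aeels'
They do not match.

No


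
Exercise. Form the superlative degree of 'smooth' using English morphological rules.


Apply superlative formation (add -est): 'smooth' -> 'smoothest'.

smoothest


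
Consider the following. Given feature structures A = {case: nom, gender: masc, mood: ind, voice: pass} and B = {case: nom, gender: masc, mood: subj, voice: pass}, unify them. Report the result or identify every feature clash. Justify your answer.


Compare features:
case: A=nom vs B=nom -> unified: nom
gender: A=masc vs B=masc -> unified: masc
mood: A=ind vs B=subj -> CLASH
voice: A=pass vs B=pass -> unified: pass
Clash detected on feature 'mood' (ind vs subj); unification fails.

CLASH on 'mood' (ind vs subj)


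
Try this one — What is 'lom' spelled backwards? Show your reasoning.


Reverse 'lom' character by character: 'mol'.

mol


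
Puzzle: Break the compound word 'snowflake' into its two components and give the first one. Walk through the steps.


Split 'snowflake' into 'snow' + 'flake'. The first part is 'snow'.

snow


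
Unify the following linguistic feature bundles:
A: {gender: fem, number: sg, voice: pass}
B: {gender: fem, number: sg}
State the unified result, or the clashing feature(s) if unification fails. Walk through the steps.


Compare features:
gender: A=fem vs B=fem -> unified: fem
number: A=sg vs B=sg -> unified: sg
voice: A=pass vs B=_ -> unified: pass
No clashes found.

Unified: {gender: fem, number: sg, voice: pass}


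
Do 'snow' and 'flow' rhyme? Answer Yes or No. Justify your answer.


Rime (stressed vowel + following sounds) of 'snow': -ow = /oʊ/
Rime of 'flow': -ow = /oʊ/
/oʊ/ and /oʊ/ are the same ending sound, so the words rhyme.

Yes


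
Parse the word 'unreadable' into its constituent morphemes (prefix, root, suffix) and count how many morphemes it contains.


Step 1: Identify prefix: 'un' (meaning: not/reverse)
Step 2: Identify root: 'read'
Step 3: Identify suffix(es): 'able'
Decomposition: un- (prefix: not/reverse) + read (root) + -able (suffix: capable of)
Total morphemes: 3

3 morphemes (un- (prefix: not/reverse) + read (root) + -able (suffix: capable of))


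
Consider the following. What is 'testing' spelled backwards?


Reverse 'testing' character by character: 'gnitset'.

gnitset


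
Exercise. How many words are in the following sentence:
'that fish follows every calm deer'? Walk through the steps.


Split into words: that | fish | follows | every | calm | deer = 6 words.

6


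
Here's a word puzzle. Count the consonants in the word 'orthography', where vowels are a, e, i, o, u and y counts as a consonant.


Consonants in 'orthography': r, t, h, g, r, p, h, y = 8 consonants.

8


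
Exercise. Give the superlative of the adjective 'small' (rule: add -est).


Apply superlative formation (add -est): 'small' -> 'smallest'.

smallest


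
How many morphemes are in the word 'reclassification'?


Decomposition: re- (prefix) + class (root) + -ify (suffix) + -ation (suffix) = 4 morpheme(s)

4 morphemes


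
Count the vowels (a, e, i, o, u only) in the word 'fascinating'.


Vowels in 'fascinating': a, i, a, i = 4 vowels.

4


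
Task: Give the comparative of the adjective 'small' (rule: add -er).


Apply comparative formation (add -er): 'small' -> 'smaller'.

smaller


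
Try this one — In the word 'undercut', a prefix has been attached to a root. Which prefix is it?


The word 'undercut' = 'under' (prefix) + 'cut' (root). The prefix is 'under'.

under


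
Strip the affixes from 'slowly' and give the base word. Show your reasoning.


Remove suffix '-ly' from 'slowly' to get root 'slow'.

slow
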